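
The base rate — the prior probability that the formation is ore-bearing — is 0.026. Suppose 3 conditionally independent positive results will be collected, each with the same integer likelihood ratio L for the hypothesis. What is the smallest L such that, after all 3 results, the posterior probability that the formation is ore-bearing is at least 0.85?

6

Prior odds = 0.026/0.974 = 13/487.
Target odds = 0.85/0.15 = 17/3.
Need L³ ≥ 17/3 ÷ (13/487) = 8279/39.
5³ = 125 < 8279/39 ≤ 216 = 6³, so L = 6.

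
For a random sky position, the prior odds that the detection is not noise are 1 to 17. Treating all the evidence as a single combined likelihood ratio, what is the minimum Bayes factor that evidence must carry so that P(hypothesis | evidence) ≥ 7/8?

119

Prior odds = 1/17.
Target odds = 0.875/0.125 = 7.
Required Bayes factor = 7 ÷ (1/17) = 119.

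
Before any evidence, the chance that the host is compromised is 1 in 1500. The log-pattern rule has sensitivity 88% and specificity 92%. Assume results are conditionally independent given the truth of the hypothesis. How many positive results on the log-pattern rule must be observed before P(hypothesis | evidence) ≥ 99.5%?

Prior odds = (1/1500)/(1499/1500) = 1/1499.
False-positive rate = 1 − 0.92 = 0.08; likelihood ratio of a positive = 0.88/0.08 = 11.
Target odds: 0.995 ÷ 0.005 = 199.
Require 11ⁿ ≥ 199 ÷ (1/1499) = 298301.
11⁵ = 161051 falls short of 298301 but 11⁶ = 1771561 reaches it, so n = 6.

6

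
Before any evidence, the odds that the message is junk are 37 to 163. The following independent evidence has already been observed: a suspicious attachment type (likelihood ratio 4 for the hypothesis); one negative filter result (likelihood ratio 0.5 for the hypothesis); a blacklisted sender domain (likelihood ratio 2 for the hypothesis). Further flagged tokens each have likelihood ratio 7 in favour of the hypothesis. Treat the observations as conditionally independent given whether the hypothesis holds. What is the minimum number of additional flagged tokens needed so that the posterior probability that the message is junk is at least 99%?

3

Prior odds = 37/163.
Combined Bayes factor of the evidence already in hand = 4 × 0.5 × 2 = 4.
Odds after that evidence = (37/163) × 4 = 148/163.
Target odds = 0.99/0.01 = 99.
Need 7ⁿ ≥ 99 ÷ (148/163) = 16137/148.
7² = 49 falls short of 16137/148 but 7³ = 343 reaches it, so n = 3.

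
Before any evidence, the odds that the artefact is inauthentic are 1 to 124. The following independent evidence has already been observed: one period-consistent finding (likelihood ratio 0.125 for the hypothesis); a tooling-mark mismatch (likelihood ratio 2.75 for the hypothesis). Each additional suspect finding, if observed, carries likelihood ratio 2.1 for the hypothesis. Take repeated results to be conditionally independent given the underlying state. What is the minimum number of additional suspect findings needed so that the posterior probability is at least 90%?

11

Prior odds = 1/124.
Combined Bayes factor of the evidence already in hand = 0.125 × 2.75 = 0.34375.
Odds after that evidence = (1/124) × 0.34375 = 11/3968.
Target odds = 0.9/0.1 = 9.
Need 2.1ⁿ ≥ 9 ÷ (11/3968) = 35712/11.
2.1¹⁰ ≈1667.99 falls short of 35712/11 but 2.1¹¹ ≈3502.78 reaches it, so n = 11.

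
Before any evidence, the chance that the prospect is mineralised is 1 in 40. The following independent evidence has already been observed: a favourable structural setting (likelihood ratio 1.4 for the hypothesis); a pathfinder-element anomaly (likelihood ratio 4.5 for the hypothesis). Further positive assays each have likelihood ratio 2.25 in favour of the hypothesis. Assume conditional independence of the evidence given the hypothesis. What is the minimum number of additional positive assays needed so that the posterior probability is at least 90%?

Prior odds = 0.025/0.975 = 1/39.
Combined Bayes factor of the evidence already in hand = 1.4 × 4.5 = 6.3.
Odds after that evidence = (1/39) × 6.3 = 21/130.
Target odds = 0.9/0.1 = 9.
Need 2.25ⁿ ≥ 9 ÷ (21/130) = 390/7.
2.25⁴ = 25.62890625 falls short of 390/7 but 2.25⁵ = 59049/1024 reaches it, so n = 5.

5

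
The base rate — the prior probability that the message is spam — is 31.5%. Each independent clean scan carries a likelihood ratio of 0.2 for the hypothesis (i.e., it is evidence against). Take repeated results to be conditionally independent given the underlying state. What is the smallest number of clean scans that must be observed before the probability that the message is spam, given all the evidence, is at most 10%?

Prior odds = 0.315/0.685 = 63/137.
Likelihood ratio per clean scan = 0.2.
Target posterior odds = 0.1/0.9 = 1/9.
Require 0.2ⁿ ≤ 1/9 ÷ (63/137) = 137/567.
0.2¹ = 0.2, which is already at or below the required 137/567; so n = 1.

1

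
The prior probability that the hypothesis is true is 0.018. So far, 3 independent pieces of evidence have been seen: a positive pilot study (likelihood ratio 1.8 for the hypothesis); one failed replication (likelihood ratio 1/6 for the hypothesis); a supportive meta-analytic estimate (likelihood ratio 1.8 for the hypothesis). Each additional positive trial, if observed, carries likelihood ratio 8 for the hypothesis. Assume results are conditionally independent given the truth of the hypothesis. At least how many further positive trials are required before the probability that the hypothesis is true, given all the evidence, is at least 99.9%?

Prior odds = 0.018/0.982 = 9/491.
Combined Bayes factor of the evidence already in hand = 1.8 × (1/6) × 1.8 = 0.54.
Odds after that evidence = (9/491) × 0.54 = 243/24550.
Target odds = 0.999/0.001 = 999.
Need 8ⁿ ≥ 999 ÷ (243/24550) = 908350/9.
8⁵ = 32768 falls short of 908350/9 but 8⁶ = 262144 reaches it, so n = 6.

6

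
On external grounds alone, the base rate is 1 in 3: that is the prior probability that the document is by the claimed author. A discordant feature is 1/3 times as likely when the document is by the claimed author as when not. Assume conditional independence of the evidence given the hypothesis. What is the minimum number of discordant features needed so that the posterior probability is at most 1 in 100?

Prior odds = (1/3)/(2/3) = 0.5.
Likelihood ratio per discordant feature = 1/3.
Target posterior odds = 0.01/0.99 = 1/99.
Require (1/3)ⁿ ≤ 1/99 ÷ 0.5 = 2/99.
(1/3)³ = 1/27 is still above 2/99 but (1/3)⁴ = 1/81 is at or below it, so n = 4.

4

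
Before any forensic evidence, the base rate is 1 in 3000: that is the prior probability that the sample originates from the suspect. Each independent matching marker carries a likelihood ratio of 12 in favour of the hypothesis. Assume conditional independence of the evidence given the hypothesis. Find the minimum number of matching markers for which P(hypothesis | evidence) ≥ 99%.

Prior odds = (1/3000)/(2999/3000) = 1/2999.
Likelihood ratio per matching marker = 12.
Target posterior odds = 0.99/0.01 = 99.
Require 12ⁿ ≥ 99 ÷ (1/2999) = 296901.
12⁵ = 248832 falls short of 296901 but 12⁶ = 2985984 reaches it, so n = 6.

6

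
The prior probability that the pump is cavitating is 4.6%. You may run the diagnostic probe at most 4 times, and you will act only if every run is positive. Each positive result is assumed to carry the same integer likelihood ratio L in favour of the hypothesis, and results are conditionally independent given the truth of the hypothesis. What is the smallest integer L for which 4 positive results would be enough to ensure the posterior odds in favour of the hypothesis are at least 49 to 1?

Prior odds = 0.046/0.954 = 23/477.
Target odds = 49.
Need L⁴ ≥ 49 ÷ (23/477) = 23373/23.
5⁴ = 625 < 23373/23 ≤ 1296 = 6⁴, so L = 6.

6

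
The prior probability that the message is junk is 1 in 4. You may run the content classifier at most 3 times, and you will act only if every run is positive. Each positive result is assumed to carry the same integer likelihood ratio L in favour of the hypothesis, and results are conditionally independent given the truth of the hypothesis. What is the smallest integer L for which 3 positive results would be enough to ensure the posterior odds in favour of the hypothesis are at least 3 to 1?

3

Prior odds = 0.25/0.75 = 1/3.
Target odds = 3.
Need L³ ≥ 3 ÷ (1/3) = 9.
2³ = 8 < 9 ≤ 27 = 3³, so L = 3.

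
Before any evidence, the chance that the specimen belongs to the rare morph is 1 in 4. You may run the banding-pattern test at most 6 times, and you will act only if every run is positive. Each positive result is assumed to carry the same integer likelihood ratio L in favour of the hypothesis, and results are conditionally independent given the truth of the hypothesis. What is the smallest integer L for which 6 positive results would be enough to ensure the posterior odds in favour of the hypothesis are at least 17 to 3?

Prior odds = 0.25/0.75 = 1/3.
Target odds = 17/3.
Need L⁶ ≥ 17/3 ÷ (1/3) = 17.
1⁶ = 1 < 17 ≤ 64 = 2⁶, so L = 2.

2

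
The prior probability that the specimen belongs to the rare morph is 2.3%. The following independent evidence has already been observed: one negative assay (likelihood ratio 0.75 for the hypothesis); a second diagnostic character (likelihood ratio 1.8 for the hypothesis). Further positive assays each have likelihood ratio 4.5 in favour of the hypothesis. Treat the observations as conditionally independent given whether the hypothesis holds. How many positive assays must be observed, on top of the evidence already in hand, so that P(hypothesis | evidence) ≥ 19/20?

5

Prior odds = 0.023/0.977 = 23/977.
Combined Bayes factor of the evidence already in hand = 0.75 × 1.8 = 1.35.
Odds after that evidence = (23/977) × 1.35 = 621/19540.
Target odds = 0.95/0.05 = 19.
Need 4.5ⁿ ≥ 19 ÷ (621/19540) = 371260/621.
4.5⁴ = 410.0625 falls short of 371260/621 but 4.5⁵ = 1845.28125 reaches it, so n = 5.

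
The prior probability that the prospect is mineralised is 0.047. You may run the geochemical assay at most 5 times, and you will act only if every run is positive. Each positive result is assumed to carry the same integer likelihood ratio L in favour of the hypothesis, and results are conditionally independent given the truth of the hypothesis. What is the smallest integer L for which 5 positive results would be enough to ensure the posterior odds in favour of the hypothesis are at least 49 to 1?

4

Prior odds = 0.047/0.953 = 47/953.
Target odds = 49.
Need L⁵ ≥ 49 ÷ (47/953) = 46697/47.
3⁵ = 243 < 46697/47 ≤ 1024 = 4⁵, so L = 4.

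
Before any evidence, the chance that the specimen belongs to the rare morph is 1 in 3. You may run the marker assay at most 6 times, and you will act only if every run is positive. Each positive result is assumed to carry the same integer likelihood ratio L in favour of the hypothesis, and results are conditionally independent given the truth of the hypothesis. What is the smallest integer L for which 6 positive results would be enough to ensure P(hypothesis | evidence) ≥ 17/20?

Prior odds = (1/3)/(2/3) = 0.5.
Target odds = 0.85/0.15 = 17/3.
Need L⁶ ≥ 17/3 ÷ 0.5 = 34/3.
1⁶ = 1 < 34/3 ≤ 64 = 2⁶, so L = 2.

2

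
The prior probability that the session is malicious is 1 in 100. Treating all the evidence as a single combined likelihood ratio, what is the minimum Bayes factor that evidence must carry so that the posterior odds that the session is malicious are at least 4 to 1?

396

Prior odds = 0.01/0.99 = 1/99.
Target odds = 4.
Required Bayes factor = 4 ÷ (1/99) = 396.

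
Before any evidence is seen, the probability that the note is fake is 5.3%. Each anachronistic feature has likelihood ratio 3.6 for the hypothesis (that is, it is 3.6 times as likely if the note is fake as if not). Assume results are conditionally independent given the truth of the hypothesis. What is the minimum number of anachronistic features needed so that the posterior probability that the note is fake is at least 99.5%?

Prior odds = 0.053/0.947 = 53/947.
Likelihood ratio per anachronistic feature = 3.6.
Target posterior odds = 0.995/0.005 = 199.
Need (53/947) × 3.6ⁿ ≥ 199, i.e. 3.6ⁿ ≥ 188453/53.
3.6⁶ = 34012224/15625 falls short of 188453/53 but 3.6⁷ = 612220032/78125 reaches it, so n = 7.

7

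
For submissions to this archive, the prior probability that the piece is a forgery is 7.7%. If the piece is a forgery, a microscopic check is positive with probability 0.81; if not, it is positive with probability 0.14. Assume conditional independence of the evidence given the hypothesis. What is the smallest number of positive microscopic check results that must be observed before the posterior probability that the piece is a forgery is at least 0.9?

3

Prior odds: 0.077 ÷ 0.923 = 77/923.
Likelihood ratio of a positive = 0.81/0.14 = 81/14.
Target posterior odds = 0.9/0.1 = 9.
Need (77/923) × (81/14)ⁿ ≥ 9, i.e. (81/14)ⁿ ≥ 8307/77.
(81/14)² = 6561/196 falls short of 8307/77 but (81/14)³ = 531441/2744 reaches it, so n = 3.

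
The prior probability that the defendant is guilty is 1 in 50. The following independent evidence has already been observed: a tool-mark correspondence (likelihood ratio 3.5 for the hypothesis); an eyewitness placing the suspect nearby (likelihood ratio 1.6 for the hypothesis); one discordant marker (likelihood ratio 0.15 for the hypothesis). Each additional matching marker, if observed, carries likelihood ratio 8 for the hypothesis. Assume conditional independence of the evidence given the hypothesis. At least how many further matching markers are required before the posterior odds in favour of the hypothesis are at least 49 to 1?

4

Prior odds = 0.02/0.98 = 1/49.
Combined Bayes factor of the evidence already in hand = 3.5 × 1.6 × 0.15 = 0.84.
Odds after that evidence = (1/49) × 0.84 = 3/175.
Target odds = 49.
Need 8ⁿ ≥ 49 ÷ (3/175) = 8575/3.
8³ = 512 falls short of 8575/3 but 8⁴ = 4096 reaches it, so n = 4.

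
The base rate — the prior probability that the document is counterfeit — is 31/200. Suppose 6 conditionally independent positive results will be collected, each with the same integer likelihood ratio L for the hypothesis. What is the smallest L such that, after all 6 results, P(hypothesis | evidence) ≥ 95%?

3

Prior odds = 0.155/0.845 = 31/169.
Target odds = 0.95/0.05 = 19.
Need L⁶ ≥ 19 ÷ (31/169) = 3211/31.
2⁶ = 64 < 3211/31 ≤ 729 = 3⁶, so L = 3.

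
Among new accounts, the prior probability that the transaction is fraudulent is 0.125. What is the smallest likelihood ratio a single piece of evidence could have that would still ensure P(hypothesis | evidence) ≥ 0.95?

133

Prior odds = 0.125/0.875 = 1/7.
Target odds = 0.95/0.05 = 19.
Required Bayes factor = 19 ÷ (1/7) = 133.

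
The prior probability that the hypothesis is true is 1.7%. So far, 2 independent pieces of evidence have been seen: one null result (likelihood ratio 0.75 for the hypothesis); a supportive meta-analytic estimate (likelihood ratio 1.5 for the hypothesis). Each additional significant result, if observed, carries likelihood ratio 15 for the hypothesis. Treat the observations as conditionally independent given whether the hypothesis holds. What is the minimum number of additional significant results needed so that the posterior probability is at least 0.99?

Prior odds = 0.017/0.983 = 17/983.
Combined Bayes factor of the evidence already in hand = 0.75 × 1.5 = 1.125.
Odds after that evidence = (17/983) × 1.125 = 153/7864.
Target odds = 0.99/0.01 = 99.
Need 15ⁿ ≥ 99 ÷ (153/7864) = 86504/17.
15³ = 3375 falls short of 86504/17 but 15⁴ = 50625 reaches it, so n = 4.

4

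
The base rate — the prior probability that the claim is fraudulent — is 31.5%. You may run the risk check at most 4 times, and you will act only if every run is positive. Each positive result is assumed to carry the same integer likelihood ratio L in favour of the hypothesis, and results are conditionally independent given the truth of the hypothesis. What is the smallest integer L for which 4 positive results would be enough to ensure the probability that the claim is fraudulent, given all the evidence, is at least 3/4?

Prior odds = 0.315/0.685 = 63/137.
Target odds = 0.75/0.25 = 3.
Need L⁴ ≥ 3 ÷ (63/137) = 137/21.
1⁴ = 1 < 137/21 ≤ 16 = 2⁴, so L = 2.

2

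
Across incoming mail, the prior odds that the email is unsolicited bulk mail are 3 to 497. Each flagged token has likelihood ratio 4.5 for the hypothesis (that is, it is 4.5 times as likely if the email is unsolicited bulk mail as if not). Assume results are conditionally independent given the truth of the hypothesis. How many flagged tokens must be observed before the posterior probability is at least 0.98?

6

Prior odds = 3/497.
Likelihood ratio per flagged token = 4.5.
Target odds: 0.98 ÷ 0.02 = 49.
Need (3/497) × 4.5ⁿ ≥ 49, i.e. 4.5ⁿ ≥ 24353/3.
4.5⁵ = 1845.28125 falls short of 24353/3 but 4.5⁶ = 8303.765625 reaches it, so n = 6.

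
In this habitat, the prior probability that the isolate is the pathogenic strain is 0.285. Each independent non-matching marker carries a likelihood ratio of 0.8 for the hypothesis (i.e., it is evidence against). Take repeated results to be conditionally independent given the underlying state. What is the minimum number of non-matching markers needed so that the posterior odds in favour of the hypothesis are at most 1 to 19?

Prior odds: 0.285 ÷ 0.715 = 57/143.
Likelihood ratio per non-matching marker = 0.8.
Target odds = 1/19.
Require 0.8ⁿ ≤ 1/19 ÷ (57/143) = 143/1083.
0.8⁹ = 262144/1953125 is still above 143/1083 but 0.8¹⁰ = 1048576/9765625 is at or below it, so n = 10.

10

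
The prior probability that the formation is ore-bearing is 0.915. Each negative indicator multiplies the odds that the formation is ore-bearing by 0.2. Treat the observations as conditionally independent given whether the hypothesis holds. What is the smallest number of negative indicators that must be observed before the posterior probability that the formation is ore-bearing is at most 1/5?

3

Prior odds: 0.915 ÷ 0.085 = 183/17.
Likelihood ratio per negative indicator = 0.2.
Target odds: 0.2 ÷ 0.8 = 0.25.
Need (183/17) × 0.2ⁿ ≤ 0.25, i.e. 0.2ⁿ ≤ 17/732.
0.2² = 0.04 is still above 17/732 but 0.2³ = 0.008 is at or below it, so n = 3.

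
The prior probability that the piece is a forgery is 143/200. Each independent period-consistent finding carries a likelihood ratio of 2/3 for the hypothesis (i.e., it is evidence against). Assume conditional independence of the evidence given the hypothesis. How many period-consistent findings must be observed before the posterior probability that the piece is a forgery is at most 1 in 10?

8

Prior odds: 0.715 ÷ 0.285 = 143/57.
Likelihood ratio per period-consistent finding = 2/3.
Target odds: 0.1 ÷ 0.9 = 1/9.
Need (143/57) × (2/3)ⁿ ≤ 1/9, i.e. (2/3)ⁿ ≤ 19/429.
(2/3)⁷ = 128/2187 is still above 19/429 but (2/3)⁸ = 256/6561 is at or below it, so n = 8.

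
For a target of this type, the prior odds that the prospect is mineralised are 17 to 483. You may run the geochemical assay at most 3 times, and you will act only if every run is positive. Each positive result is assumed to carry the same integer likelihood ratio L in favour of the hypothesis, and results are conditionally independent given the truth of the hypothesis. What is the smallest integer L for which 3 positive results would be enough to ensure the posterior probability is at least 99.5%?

Prior odds = 17/483.
Target odds = 0.995/0.005 = 199.
Need L³ ≥ 199 ÷ (17/483) = 96117/17.
17³ = 4913 < 96117/17 ≤ 5832 = 18³, so L = 18.

18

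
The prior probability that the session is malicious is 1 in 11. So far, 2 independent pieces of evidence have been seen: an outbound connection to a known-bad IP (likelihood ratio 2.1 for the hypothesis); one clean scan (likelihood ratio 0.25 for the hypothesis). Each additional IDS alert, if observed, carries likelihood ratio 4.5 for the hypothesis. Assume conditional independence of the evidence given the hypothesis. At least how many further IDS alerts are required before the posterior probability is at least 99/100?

Prior odds = (1/11)/(10/11) = 0.1.
Combined Bayes factor of the evidence already in hand = 2.1 × 0.25 = 0.525.
Odds after that evidence = 0.1 × 0.525 = 0.0525.
Target odds = 0.99/0.01 = 99.
Need 4.5ⁿ ≥ 99 ÷ 0.0525 = 13200/7.
4.5⁵ = 1845.28125 falls short of 13200/7 but 4.5⁶ = 8303.765625 reaches it, so n = 6.

6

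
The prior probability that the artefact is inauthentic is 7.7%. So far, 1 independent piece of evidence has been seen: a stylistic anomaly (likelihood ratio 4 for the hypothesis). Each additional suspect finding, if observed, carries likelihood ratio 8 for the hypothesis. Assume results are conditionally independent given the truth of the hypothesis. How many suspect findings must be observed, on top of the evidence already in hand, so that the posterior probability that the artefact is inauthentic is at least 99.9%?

4

Prior odds = 0.077/0.923 = 77/923.
Bayes factor of the evidence already in hand = 4.
Odds after that evidence = (77/923) × 4 = 308/923.
Target odds = 0.999/0.001 = 999.
Need 8ⁿ ≥ 999 ÷ (308/923) = 922077/308.
8³ = 512 falls short of 922077/308 but 8⁴ = 4096 reaches it, so n = 4.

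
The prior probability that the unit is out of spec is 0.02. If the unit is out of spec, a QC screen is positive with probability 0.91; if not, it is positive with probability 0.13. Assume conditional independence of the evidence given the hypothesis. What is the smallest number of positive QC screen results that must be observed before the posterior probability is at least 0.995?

Prior odds: 0.02 ÷ 0.98 = 1/49.
Likelihood ratio of a positive = 0.91/0.13 = 7.
Target odds: 0.995 ÷ 0.005 = 199.
Need (1/49) × 7ⁿ ≥ 199, i.e. 7ⁿ ≥ 9751.
7⁴ = 2401 falls short of 9751 but 7⁵ = 16807 reaches it, so n = 5.

5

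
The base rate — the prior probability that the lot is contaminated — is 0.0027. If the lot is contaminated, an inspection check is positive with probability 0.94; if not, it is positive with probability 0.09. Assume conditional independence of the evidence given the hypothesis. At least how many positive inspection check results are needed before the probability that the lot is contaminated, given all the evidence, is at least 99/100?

5

Prior odds: 0.0027 ÷ 0.9973 = 27/9973.
Likelihood ratio of a positive = 0.94/0.09 = 94/9.
Target posterior odds = 0.99/0.01 = 99.
Need (27/9973) × (94/9)ⁿ ≥ 99, i.e. (94/9)ⁿ ≥ 109703/3.
(94/9)⁴ = 78074896/6561 falls short of 109703/3 but (94/9)⁵ ≈124287 reaches it, so n = 5.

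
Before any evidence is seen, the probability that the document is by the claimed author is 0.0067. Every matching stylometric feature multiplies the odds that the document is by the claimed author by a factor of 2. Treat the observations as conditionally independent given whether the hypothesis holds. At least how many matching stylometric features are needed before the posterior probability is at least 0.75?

Prior odds: 0.0067 ÷ 0.9933 = 67/9933.
Likelihood ratio per matching stylometric feature = 2.
Target odds: 0.75 ÷ 0.25 = 3.
Require 2ⁿ ≥ 3 ÷ (67/9933) = 29799/67.
2⁸ = 256 falls short of 29799/67 but 2⁹ = 512 reaches it, so n = 9.

9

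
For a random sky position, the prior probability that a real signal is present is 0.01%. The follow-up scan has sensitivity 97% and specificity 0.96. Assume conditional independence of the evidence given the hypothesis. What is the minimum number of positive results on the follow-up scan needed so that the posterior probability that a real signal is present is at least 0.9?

4

Prior odds = 0.0001/0.9999 = 1/9999.
False-positive rate = 1 − 0.96 = 0.04; likelihood ratio of a positive = 0.97/0.04 = 24.25.
Target posterior odds = 0.9/0.1 = 9.
Need (1/9999) × 24.25ⁿ ≥ 9, i.e. 24.25ⁿ ≥ 89991.
24.25³ = 912673/64 falls short of 89991 but 24.25⁴ = 88529281/256 reaches it, so n = 4.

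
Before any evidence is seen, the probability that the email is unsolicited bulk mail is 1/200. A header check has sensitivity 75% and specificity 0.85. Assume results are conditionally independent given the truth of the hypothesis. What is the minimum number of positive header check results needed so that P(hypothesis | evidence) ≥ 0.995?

7

Prior odds = 0.005/0.995 = 1/199.
False-positive rate = 1 − 0.85 = 0.15; likelihood ratio of a positive = 0.75/0.15 = 5.
Target posterior odds = 0.995/0.005 = 199.
Require 5ⁿ ≥ 199 ÷ (1/199) = 39601.
5⁶ = 15625 falls short of 39601 but 5⁷ = 78125 reaches it, so n = 7.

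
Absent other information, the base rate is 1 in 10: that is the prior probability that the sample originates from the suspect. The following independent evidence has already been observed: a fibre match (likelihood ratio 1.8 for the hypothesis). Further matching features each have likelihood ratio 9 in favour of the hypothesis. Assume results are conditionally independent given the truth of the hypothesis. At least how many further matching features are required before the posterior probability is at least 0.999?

4

Prior odds = 0.1/0.9 = 1/9.
Bayes factor of the evidence already in hand = 1.8.
Odds after that evidence = (1/9) × 1.8 = 0.2.
Target odds = 0.999/0.001 = 999.
Need 9ⁿ ≥ 999 ÷ 0.2 = 4995.
9³ = 729 falls short of 4995 but 9⁴ = 6561 reaches it, so n = 4.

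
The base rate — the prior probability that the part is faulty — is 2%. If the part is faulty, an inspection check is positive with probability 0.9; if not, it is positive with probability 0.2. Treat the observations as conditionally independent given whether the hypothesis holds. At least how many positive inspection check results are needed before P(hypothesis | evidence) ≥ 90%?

5

Prior odds = 0.02/0.98 = 1/49.
Likelihood ratio of a positive = 0.9/0.2 = 4.5.
Target posterior odds = 0.9/0.1 = 9.
Require 4.5ⁿ ≥ 9 ÷ (1/49) = 441.
4.5⁴ = 410.0625 falls short of 441 but 4.5⁵ = 1845.28125 reaches it, so n = 5.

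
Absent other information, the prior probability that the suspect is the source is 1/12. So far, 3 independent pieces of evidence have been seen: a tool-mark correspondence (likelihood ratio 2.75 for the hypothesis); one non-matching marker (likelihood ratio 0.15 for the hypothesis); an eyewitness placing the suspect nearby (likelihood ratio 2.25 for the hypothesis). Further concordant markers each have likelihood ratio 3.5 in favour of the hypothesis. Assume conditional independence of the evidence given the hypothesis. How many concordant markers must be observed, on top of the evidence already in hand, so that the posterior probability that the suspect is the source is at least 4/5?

Prior odds = (1/12)/(11/12) = 1/11.
Combined Bayes factor of the evidence already in hand = 2.75 × 0.15 × 2.25 = 0.928125.
Odds after that evidence = (1/11) × 0.928125 = 0.084375.
Target odds = 0.8/0.2 = 4.
Need 3.5ⁿ ≥ 4 ÷ 0.084375 = 1280/27.
3.5³ = 42.875 falls short of 1280/27 but 3.5⁴ = 150.0625 reaches it, so n = 4.

4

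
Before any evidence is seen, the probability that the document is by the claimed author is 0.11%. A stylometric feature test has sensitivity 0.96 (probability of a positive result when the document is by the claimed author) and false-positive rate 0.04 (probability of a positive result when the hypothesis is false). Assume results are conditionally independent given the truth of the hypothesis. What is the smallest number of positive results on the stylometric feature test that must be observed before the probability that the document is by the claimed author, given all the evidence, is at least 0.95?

4

Prior odds = 0.0011/0.9989 = 11/9989.
Likelihood ratio of a positive result = 0.96/0.04 = 24.
Target posterior odds = 0.95/0.05 = 19.
Need (11/9989) × 24ⁿ ≥ 19, i.e. 24ⁿ ≥ 189791/11.
24³ = 13824 falls short of 189791/11 but 24⁴ = 331776 reaches it, so n = 4.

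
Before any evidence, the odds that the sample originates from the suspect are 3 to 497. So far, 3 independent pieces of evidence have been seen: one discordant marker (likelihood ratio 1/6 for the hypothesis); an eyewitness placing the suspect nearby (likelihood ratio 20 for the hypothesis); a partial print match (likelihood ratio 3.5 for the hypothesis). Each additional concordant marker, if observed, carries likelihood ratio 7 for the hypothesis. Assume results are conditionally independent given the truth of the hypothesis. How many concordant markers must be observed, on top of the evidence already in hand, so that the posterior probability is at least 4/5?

Prior odds = 3/497.
Combined Bayes factor of the evidence already in hand = (1/6) × 20 × 3.5 = 35/3.
Odds after that evidence = (3/497) × 35/3 = 5/71.
Target odds = 0.8/0.2 = 4.
Need 7ⁿ ≥ 4 ÷ (5/71) = 56.8.
7² = 49 falls short of 56.8 but 7³ = 343 reaches it, so n = 3.

3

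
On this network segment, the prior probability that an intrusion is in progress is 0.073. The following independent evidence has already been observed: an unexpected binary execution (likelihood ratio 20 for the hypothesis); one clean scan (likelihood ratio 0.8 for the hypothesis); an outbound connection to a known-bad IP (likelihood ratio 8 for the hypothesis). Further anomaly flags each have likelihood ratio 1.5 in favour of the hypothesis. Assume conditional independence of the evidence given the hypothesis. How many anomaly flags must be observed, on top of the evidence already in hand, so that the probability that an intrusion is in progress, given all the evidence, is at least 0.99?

6

Prior odds = 0.073/0.927 = 73/927.
Combined Bayes factor of the evidence already in hand = 20 × 0.8 × 8 = 128.
Odds after that evidence = (73/927) × 128 = 9344/927.
Target odds = 0.99/0.01 = 99.
Need 1.5ⁿ ≥ 99 ÷ (9344/927) = 91773/9344.
1.5⁵ = 7.59375 falls short of 91773/9344 but 1.5⁶ = 11.390625 reaches it, so n = 6.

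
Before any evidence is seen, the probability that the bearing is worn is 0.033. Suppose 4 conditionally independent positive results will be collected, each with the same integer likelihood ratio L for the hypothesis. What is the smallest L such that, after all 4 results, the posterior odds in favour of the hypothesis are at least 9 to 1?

Prior odds = 0.033/0.967 = 33/967.
Target odds = 9.
Need L⁴ ≥ 9 ÷ (33/967) = 2901/11.
4⁴ = 256 < 2901/11 ≤ 625 = 5⁴, so L = 5.

5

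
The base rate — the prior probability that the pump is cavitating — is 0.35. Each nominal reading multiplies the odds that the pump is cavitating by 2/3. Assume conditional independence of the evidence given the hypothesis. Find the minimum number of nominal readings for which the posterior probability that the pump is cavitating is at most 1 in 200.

Prior odds = 0.35/0.65 = 7/13.
Likelihood ratio per nominal reading = 2/3.
Target posterior odds = 0.005/0.995 = 1/199.
Need (7/13) × (2/3)ⁿ ≤ 1/199, i.e. (2/3)ⁿ ≤ 13/1393.
(2/3)¹¹ = 2048/177147 is still above 13/1393 but (2/3)¹² = 4096/531441 is at or below it, so n = 12.

12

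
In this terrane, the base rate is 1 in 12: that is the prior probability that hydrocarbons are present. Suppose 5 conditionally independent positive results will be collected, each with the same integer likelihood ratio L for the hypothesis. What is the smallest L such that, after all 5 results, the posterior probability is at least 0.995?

5

Prior odds = (1/12)/(11/12) = 1/11.
Target odds = 0.995/0.005 = 199.
Need L⁵ ≥ 199 ÷ (1/11) = 2189.
4⁵ = 1024 < 2189 ≤ 3125 = 5⁵, so L = 5.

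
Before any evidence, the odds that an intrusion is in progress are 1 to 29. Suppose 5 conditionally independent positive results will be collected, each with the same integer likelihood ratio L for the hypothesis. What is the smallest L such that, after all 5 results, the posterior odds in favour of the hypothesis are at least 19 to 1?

4

Prior odds = 1/29.
Target odds = 19.
Need L⁵ ≥ 19 ÷ (1/29) = 551.
3⁵ = 243 < 551 ≤ 1024 = 4⁵, so L = 4.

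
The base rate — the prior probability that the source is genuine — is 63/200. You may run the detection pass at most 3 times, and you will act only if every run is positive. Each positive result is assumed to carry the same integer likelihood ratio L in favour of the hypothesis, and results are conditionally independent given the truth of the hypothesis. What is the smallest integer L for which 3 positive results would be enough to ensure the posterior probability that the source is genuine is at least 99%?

Prior odds = 0.315/0.685 = 63/137.
Target odds = 0.99/0.01 = 99.
Need L³ ≥ 99 ÷ (63/137) = 1507/7.
5³ = 125 < 1507/7 ≤ 216 = 6³, so L = 6.

6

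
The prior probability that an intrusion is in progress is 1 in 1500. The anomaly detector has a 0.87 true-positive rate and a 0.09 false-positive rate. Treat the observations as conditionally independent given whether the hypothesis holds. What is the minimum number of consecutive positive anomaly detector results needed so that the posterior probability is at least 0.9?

5

Prior odds: (1/1500) ÷ (1499/1500) = 1/1499.
Likelihood ratio of a positive result = 0.87/0.09 = 29/3.
Target odds: 0.9 ÷ 0.1 = 9.
Require (29/3)ⁿ ≥ 9 ÷ (1/1499) = 13491.
(29/3)⁴ = 707281/81 falls short of 13491 but (29/3)⁵ = 20511149/243 reaches it, so n = 5.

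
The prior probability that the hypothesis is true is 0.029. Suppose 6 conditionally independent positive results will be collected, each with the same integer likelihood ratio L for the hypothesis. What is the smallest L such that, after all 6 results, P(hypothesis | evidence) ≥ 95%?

Prior odds = 0.029/0.971 = 29/971.
Target odds = 0.95/0.05 = 19.
Need L⁶ ≥ 19 ÷ (29/971) = 18449/29.
2⁶ = 64 < 18449/29 ≤ 729 = 3⁶, so L = 3.

3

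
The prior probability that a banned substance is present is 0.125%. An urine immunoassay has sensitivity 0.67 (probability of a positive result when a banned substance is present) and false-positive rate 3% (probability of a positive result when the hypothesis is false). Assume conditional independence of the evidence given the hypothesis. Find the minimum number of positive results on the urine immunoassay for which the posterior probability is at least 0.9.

Prior odds = 0.00125/0.99875 = 1/799.
Likelihood ratio of a positive result = 0.67/0.03 = 67/3.
Target odds: 0.9 ÷ 0.1 = 9.
Need (1/799) × (67/3)ⁿ ≥ 9, i.e. (67/3)ⁿ ≥ 7191.
(67/3)² = 4489/9 falls short of 7191 but (67/3)³ = 300763/27 reaches it, so n = 3.

3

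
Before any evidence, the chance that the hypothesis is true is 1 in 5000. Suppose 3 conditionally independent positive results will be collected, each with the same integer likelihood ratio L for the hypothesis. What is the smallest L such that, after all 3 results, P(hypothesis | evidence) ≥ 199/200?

100

Prior odds = 0.0002/0.9998 = 1/4999.
Target odds = 0.995/0.005 = 199.
Need L³ ≥ 199 ÷ (1/4999) = 994801.
99³ = 970299 < 994801 ≤ 1000000 = 100³, so L = 100.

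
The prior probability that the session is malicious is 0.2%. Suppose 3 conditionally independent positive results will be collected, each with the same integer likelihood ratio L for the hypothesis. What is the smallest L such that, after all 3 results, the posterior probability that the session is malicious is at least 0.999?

Prior odds = 0.002/0.998 = 1/499.
Target odds = 0.999/0.001 = 999.
Need L³ ≥ 999 ÷ (1/499) = 498501.
79³ = 493039 < 498501 ≤ 512000 = 80³, so L = 80.

80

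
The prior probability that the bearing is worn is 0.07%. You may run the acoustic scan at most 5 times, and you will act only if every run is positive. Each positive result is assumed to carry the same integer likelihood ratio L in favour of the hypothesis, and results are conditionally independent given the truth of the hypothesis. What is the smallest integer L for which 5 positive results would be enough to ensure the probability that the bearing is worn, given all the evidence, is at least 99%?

Prior odds = 0.0007/0.9993 = 7/9993.
Target odds = 0.99/0.01 = 99.
Need L⁵ ≥ 99 ÷ (7/9993) = 989307/7.
10⁵ = 100000 < 989307/7 ≤ 161051 = 11⁵, so L = 11.

11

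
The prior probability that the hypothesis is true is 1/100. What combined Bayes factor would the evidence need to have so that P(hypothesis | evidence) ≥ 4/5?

396

Prior odds = 0.01/0.99 = 1/99.
Target odds = 0.8/0.2 = 4.
Required Bayes factor = 4 ÷ (1/99) = 396.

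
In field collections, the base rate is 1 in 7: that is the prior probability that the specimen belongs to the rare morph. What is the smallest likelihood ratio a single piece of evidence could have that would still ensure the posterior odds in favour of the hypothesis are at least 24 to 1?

Prior odds = (1/7)/(6/7) = 1/6.
Target odds = 24.
Required Bayes factor = 24 ÷ (1/6) = 144.

144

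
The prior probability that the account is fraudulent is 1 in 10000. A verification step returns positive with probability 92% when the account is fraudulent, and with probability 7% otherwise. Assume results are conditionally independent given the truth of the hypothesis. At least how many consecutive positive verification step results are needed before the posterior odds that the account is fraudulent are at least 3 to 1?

5

Prior odds: 0.0001 ÷ 0.9999 = 1/9999.
Likelihood ratio of a positive result = 0.92/0.07 = 92/7.
Target odds = 3.
Need (1/9999) × (92/7)ⁿ ≥ 3, i.e. (92/7)ⁿ ≥ 29997.
(92/7)⁴ = 71639296/2401 falls short of 29997 but (92/7)⁵ ≈392147 reaches it, so n = 5.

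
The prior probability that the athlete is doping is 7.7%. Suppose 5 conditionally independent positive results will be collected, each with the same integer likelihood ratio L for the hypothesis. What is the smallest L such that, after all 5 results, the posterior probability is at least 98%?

4

Prior odds = 0.077/0.923 = 77/923.
Target odds = 0.98/0.02 = 49.
Need L⁵ ≥ 49 ÷ (77/923) = 6461/11.
3⁵ = 243 < 6461/11 ≤ 1024 = 4⁵, so L = 4.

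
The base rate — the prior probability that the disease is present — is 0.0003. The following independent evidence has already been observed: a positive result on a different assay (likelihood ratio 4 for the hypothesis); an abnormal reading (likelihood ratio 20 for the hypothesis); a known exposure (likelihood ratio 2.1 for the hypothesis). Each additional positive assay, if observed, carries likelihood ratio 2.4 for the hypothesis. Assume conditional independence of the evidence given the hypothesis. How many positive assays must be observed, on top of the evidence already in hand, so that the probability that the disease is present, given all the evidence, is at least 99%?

Prior odds = 0.0003/0.9997 = 3/9997.
Combined Bayes factor of the evidence already in hand = 4 × 20 × 2.1 = 168.
Odds after that evidence = (3/9997) × 168 = 504/9997.
Target odds = 0.99/0.01 = 99.
Need 2.4ⁿ ≥ 99 ÷ (504/9997) = 109967/56.
2.4⁸ = 429981696/390625 falls short of 109967/56 but 2.4⁹ ≈2641.81 reaches it, so n = 9.

9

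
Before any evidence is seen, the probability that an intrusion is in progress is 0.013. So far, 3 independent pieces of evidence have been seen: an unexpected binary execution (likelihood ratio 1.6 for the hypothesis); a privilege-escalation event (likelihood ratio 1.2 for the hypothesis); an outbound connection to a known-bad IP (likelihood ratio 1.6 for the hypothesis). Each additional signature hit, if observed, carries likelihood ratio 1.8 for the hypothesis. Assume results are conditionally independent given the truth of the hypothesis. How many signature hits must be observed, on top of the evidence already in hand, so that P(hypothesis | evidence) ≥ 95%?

11

Prior odds = 0.013/0.987 = 13/987.
Combined Bayes factor of the evidence already in hand = 1.6 × 1.2 × 1.6 = 3.072.
Odds after that evidence = (13/987) × 3.072 = 1664/41125.
Target odds = 0.95/0.05 = 19.
Need 1.8ⁿ ≥ 19 ÷ (1664/41125) = 781375/1664.
1.8¹⁰ ≈357.047 falls short of 781375/1664 but 1.8¹¹ ≈642.684 reaches it, so n = 11.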